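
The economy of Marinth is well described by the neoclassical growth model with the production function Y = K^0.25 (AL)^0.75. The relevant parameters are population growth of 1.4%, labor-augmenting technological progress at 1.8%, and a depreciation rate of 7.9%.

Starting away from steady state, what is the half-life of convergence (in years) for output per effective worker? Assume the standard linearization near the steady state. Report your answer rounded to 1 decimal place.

Near the steady state the convergence rate is λ = (1 − α)(n + g + δ).
λ = (1 − 0.25) × 0.111 = 0.75 × 0.111 = 0.08325
Half-life = ln 2 / λ = 0.6931 / 0.08325 ≈ 8.33 years

half-life ≈ 8.3 years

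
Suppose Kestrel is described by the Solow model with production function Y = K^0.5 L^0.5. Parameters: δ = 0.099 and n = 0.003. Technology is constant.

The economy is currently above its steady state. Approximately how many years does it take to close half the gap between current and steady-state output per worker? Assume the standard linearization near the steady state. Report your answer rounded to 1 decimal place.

Near the steady state the convergence rate is λ = (1 − α)(n + δ).
λ = (1 − 0.5) × 0.102 = 0.5 × 0.102 = 0.0510
Half-life = ln 2 / λ = 0.6931 / 0.0510 ≈ 13.59 years

half-life ≈ 13.6 years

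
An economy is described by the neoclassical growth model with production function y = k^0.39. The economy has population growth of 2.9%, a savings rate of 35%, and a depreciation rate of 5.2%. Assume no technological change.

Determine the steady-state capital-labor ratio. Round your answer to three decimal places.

Steady state requires s·f(k) = (n + δ)·k, i.e. s·k^α = (n + δ)·k.
Dividing both sides by k: k^(1−α) = s / (n + δ).
k^0.61 = 0.35 / (0.029 + 0.052) = 0.35 / 0.081 = 4.3210
k* = 4.3210^(1/0.61) ≈ 11.0139

k* ≈ 11.014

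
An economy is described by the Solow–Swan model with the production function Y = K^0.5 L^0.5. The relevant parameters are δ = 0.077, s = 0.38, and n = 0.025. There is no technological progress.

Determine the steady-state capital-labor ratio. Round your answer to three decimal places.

k* ≈ 13.879

Steady state requires s·f(k) = (n + δ)·k, i.e. s·k^α = (n + δ)·k.
Rearranging, k^(1−α) = s / (n + δ).
k^0.5 = 0.38 / (0.025 + 0.077) = 0.38 / 0.102 = 3.7255
k* = 3.7255^(1/0.5) ≈ 13.8794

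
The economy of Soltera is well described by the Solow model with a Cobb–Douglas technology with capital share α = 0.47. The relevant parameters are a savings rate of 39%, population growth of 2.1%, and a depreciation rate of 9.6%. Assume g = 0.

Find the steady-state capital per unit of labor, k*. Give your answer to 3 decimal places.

Steady state requires s·f(k) = (n + δ)·k, i.e. s·k^α = (n + δ)·k.
Rearranging, k^(1−α) = s / (n + δ).
k^0.53 = 0.39 / (0.021 + 0.096) = 0.39 / 0.117 = 3.3333
k* = 3.3333^(1/0.53) ≈ 9.6952

k* ≈ 9.695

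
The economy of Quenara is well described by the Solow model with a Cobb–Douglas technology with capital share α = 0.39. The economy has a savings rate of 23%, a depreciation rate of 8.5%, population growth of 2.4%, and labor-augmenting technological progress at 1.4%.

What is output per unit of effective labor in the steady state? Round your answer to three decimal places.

At the steady state, Δk = 0, so s·k^α = (n + g + δ)·k.
Dividing both sides by k: k^(1−α) = s / (n + g + δ).
k^0.61 = 0.23 / (0.024 + 0.014 + 0.085) = 0.23 / 0.123 = 1.8699
k* = 1.8699^(1/0.61) ≈ 2.7900
y* = (k*)^α = 2.7900^0.39 ≈ 1.4921

y* = 1.492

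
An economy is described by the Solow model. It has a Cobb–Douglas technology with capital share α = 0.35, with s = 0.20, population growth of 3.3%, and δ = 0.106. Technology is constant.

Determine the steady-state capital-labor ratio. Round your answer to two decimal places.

In steady state, investment equals break-even investment: s·k^α = (n + δ)·k.
Rearranging, k^(1−α) = s / (n + δ).
k^0.65 = 0.20 / (0.033 + 0.106) = 0.20 / 0.139 = 1.4388
k* = 1.4388^(1/0.65) ≈ 1.7502

k* ≈ 1.75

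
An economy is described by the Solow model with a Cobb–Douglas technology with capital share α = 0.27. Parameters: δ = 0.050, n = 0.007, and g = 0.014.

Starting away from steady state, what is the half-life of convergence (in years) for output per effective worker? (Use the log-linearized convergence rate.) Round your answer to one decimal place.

half-life ≈ 13.4 years

Near the steady state the convergence rate is λ = (1 − α)(n + g + δ).
λ = (1 − 0.27) × 0.071 = 0.73 × 0.071 = 0.05183
Half-life = ln 2 / λ = 0.6931 / 0.05183 ≈ 13.37 years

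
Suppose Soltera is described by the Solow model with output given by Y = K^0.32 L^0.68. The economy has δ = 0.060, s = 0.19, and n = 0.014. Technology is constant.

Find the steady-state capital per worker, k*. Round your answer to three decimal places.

k* ≈ 4.002

Steady state requires s·f(k) = (n + δ)·k, i.e. s·k^α = (n + δ)·k.
Dividing both sides by k: k^(1−α) = s / (n + δ).
k^0.68 = 0.19 / (0.014 + 0.060) = 0.19 / 0.074 = 2.5676
k* = 2.5676^(1/0.68) ≈ 4.0017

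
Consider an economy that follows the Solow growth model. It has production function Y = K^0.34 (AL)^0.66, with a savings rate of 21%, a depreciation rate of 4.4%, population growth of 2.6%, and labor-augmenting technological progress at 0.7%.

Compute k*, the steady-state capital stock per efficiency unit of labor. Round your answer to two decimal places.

k* = 4.57

Steady state requires s·f(k) = (n + g + δ)·k, i.e. s·k^α = (n + g + δ)·k.
Rearranging, k^(1−α) = s / (n + g + δ).
k^0.66 = 0.21 / (0.026 + 0.007 + 0.044) = 0.21 / 0.077 = 2.7273
k* = 2.7273^(1/0.66) ≈ 4.5730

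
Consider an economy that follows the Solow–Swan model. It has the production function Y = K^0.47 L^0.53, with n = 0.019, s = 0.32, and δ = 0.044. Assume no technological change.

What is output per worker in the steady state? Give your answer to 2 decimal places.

At the steady state, Δk = 0, so s·k^α = (n + δ)·k.
Rearranging, k^(1−α) = s / (n + δ).
k^0.53 = 0.32 / (0.019 + 0.044) = 0.32 / 0.063 = 5.0794
k* = 5.0794^(1/0.53) ≈ 21.4645
y* = (k*)^α = 21.4645^0.47 ≈ 4.2258

y* = 4.23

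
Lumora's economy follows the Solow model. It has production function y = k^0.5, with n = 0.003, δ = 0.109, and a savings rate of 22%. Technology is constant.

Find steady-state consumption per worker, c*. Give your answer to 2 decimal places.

c* = 1.53

At the steady state, Δk = 0, so s·k^α = (n + δ)·k.
Dividing both sides by k: k^(1−α) = s / (n + δ).
k^0.5 = 0.22 / (0.003 + 0.109) = 0.22 / 0.112 = 1.9643
k* = 1.9643^(1/0.5) ≈ 3.8585
y* = (k*)^α = 3.8585^0.5 ≈ 1.9643
c* = (1 − s)·y* = (1 − 0.22) × 1.9643 ≈ 1.5322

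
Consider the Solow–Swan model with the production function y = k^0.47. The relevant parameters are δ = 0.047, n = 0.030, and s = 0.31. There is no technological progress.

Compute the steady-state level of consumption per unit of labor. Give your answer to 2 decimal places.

c* = 2.37

Steady state requires s·f(k) = (n + δ)·k, i.e. s·k^α = (n + δ)·k.
Dividing both sides by k: k^(1−α) = s / (n + δ).
k^0.53 = 0.31 / (0.030 + 0.047) = 0.31 / 0.077 = 4.0260
k* = 4.0260^(1/0.53) ≈ 13.8443
y* = (k*)^α = 13.8443^0.47 ≈ 3.4387
c* = (1 − s)·y* = (1 − 0.31) × 3.4387 ≈ 2.3727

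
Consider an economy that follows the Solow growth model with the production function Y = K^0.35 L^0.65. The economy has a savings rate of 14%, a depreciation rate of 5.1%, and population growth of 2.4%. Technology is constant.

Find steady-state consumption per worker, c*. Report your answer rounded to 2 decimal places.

c* ≈ 1.20

In steady state, investment equals break-even investment: s·k^α = (n + δ)·k.
Rearranging, k^(1−α) = s / (n + δ).
k^0.65 = 0.14 / (0.024 + 0.051) = 0.14 / 0.075 = 1.8667
k* = 1.8667^(1/0.65) ≈ 2.6124
y* = (k*)^α = 2.6124^0.35 ≈ 1.3995
c* = (1 − s)·y* = (1 − 0.14) × 1.3995 ≈ 1.2036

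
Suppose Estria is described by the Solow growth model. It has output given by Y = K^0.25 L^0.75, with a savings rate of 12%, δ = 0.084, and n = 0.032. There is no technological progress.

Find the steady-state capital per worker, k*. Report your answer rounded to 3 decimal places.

At the steady state, Δk = 0, so s·k^α = (n + δ)·k.
Dividing both sides by k: k^(1−α) = s / (n + δ).
k^0.75 = 0.12 / (0.032 + 0.084) = 0.12 / 0.116 = 1.0345
k* = 1.0345^(1/0.75) ≈ 1.0463

k* ≈ 1.046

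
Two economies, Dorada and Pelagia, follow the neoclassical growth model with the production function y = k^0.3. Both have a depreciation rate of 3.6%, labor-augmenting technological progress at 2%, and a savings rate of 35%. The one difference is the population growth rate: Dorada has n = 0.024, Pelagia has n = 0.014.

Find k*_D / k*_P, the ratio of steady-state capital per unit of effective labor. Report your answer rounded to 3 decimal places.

k*_D / k*_P ≈ 0.826

Steady-state k* = [s/(n + g + δ)]^(1/(1−α)), so the ratio is [ (s_D/(n + g + δ)_D) / (s_P/(n + g + δ)_P) ]^1.4286.
s_D/(n + g + δ)_D = 0.35/0.080 = 4.3750; s_P/(n + g + δ)_P = 0.35/0.070 = 5.0000.
Ratio = (4.3750/5.0000)^1.4286 = 0.8750^1.4286 ≈ 0.8263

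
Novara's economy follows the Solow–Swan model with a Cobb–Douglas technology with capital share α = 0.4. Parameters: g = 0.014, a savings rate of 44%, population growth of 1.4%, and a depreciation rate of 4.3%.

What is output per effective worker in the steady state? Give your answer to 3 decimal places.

At the steady state, Δk = 0, so s·k^α = (n + g + δ)·k.
Rearranging, k^(1−α) = s / (n + g + δ).
k^0.6 = 0.44 / (0.014 + 0.014 + 0.043) = 0.44 / 0.071 = 6.1972
k* = 6.1972^(1/0.6) ≈ 20.9086
y* = (k*)^α = 20.9086^0.4 ≈ 3.3739

y* ≈ 3.374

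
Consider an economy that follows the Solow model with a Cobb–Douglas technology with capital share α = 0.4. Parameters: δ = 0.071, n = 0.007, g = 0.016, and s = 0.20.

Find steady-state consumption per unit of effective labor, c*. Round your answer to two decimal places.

c* = 1.32

At the steady state, Δk = 0, so s·k^α = (n + g + δ)·k.
Rearranging, k^(1−α) = s / (n + g + δ).
k^0.6 = 0.20 / (0.007 + 0.016 + 0.071) = 0.20 / 0.094 = 2.1277
k* = 2.1277^(1/0.6) ≈ 3.5198
y* = (k*)^α = 3.5198^0.4 ≈ 1.6543
c* = (1 − s)·y* = (1 − 0.20) × 1.6543 ≈ 1.3234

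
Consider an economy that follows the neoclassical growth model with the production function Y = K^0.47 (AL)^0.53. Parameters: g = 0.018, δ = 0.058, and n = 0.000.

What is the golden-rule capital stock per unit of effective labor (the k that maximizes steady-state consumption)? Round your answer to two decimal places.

k_gold ≈ 31.12

The golden rule sets f'(k) = n + g + δ, i.e. α·k^(α−1) = n + g + δ.
So k^(1−α) = α / (n + g + δ) = 0.47 / 0.076 = 6.1842.
k_gold = 6.1842^(1/0.53) ≈ 31.1163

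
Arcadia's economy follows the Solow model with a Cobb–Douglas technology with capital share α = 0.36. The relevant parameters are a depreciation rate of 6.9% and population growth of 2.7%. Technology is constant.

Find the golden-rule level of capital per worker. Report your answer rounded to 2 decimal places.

k_gold ≈ 7.89

The golden rule sets f'(k) = n + δ, i.e. α·k^(α−1) = n + δ.
So k^(1−α) = α / (n + δ) = 0.36 / 0.096 = 3.7500.
k_gold = 3.7500^(1/0.64) ≈ 7.8872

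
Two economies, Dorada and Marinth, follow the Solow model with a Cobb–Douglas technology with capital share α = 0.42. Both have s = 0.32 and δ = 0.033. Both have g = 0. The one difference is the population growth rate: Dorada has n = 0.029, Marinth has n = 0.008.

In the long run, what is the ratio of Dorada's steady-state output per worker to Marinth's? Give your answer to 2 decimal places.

ratio ≈ 0.74

Steady-state y* = [s/(n + δ)]^(α/(1−α)), so the ratio is [ (s_D/(n + δ)_D) / (s_M/(n + δ)_M) ]^0.7241.
s_D/(n + δ)_D = 0.32/0.062 = 5.1613; s_M/(n + δ)_M = 0.32/0.041 = 7.8049.
Ratio = (5.1613/7.8049)^0.7241 = 0.6613^0.7241 ≈ 0.7412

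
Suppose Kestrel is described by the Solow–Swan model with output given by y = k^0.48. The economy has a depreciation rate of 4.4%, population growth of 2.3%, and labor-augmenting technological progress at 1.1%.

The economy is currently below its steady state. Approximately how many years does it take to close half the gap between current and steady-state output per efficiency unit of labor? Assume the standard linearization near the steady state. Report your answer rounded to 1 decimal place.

Near the steady state the convergence rate is λ = (1 − α)(n + g + δ).
λ = (1 − 0.48) × 0.078 = 0.52 × 0.078 = 0.04056
Half-life = ln 2 / λ = 0.6931 / 0.04056 ≈ 17.09 years

t_½ ≈ 17.1 years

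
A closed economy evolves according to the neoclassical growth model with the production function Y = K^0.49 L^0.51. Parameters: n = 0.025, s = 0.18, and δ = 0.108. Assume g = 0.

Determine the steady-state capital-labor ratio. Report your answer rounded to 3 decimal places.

Steady state requires s·f(k) = (n + δ)·k, i.e. s·k^α = (n + δ)·k.
Dividing both sides by k: k^(1−α) = s / (n + δ).
k^0.51 = 0.18 / (0.025 + 0.108) = 0.18 / 0.133 = 1.3534
k* = 1.3534^(1/0.51) ≈ 1.8101

k* = 1.810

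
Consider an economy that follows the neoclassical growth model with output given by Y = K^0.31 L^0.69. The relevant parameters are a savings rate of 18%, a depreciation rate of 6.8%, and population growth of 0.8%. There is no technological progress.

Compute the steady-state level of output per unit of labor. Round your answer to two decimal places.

y* = 1.47

In steady state, investment equals break-even investment: s·k^α = (n + δ)·k.
Dividing both sides by k: k^(1−α) = s / (n + δ).
k^0.69 = 0.18 / (0.008 + 0.068) = 0.18 / 0.076 = 2.3684
k* = 2.3684^(1/0.69) ≈ 3.4889
y* = (k*)^α = 3.4889^0.31 ≈ 1.4731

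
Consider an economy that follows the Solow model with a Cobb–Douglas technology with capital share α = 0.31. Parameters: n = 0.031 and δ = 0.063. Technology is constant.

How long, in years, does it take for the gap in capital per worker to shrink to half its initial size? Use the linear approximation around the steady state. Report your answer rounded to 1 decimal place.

Near the steady state the convergence rate is λ = (1 − α)(n + δ).
λ = (1 − 0.31) × 0.094 = 0.69 × 0.094 = 0.06486
Half-life = ln 2 / λ = 0.6931 / 0.06486 ≈ 10.69 years

t_½ ≈ 10.7 years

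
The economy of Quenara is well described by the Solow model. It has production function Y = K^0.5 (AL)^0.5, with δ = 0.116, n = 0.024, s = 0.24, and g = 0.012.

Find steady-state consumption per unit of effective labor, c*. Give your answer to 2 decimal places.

c* ≈ 1.20

In steady state, investment equals break-even investment: s·k^α = (n + g + δ)·k.
Dividing both sides by k: k^(1−α) = s / (n + g + δ).
k^0.5 = 0.24 / (0.024 + 0.012 + 0.116) = 0.24 / 0.152 = 1.5789
k* = 1.5789^(1/0.5) ≈ 2.4929
y* = (k*)^α = 2.4929^0.5 ≈ 1.5789
c* = (1 − s)·y* = (1 − 0.24) × 1.5789 ≈ 1.2000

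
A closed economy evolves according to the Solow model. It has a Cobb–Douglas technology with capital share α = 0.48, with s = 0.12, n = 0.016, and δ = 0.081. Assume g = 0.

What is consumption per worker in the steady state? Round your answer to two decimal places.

c* = 1.07

In steady state, investment equals break-even investment: s·k^α = (n + δ)·k.
Dividing both sides by k: k^(1−α) = s / (n + δ).
k^0.52 = 0.12 / (0.016 + 0.081) = 0.12 / 0.097 = 1.2371
k* = 1.2371^(1/0.52) ≈ 1.5056
y* = (k*)^α = 1.5056^0.48 ≈ 1.2170
c* = (1 − s)·y* = (1 − 0.12) × 1.2170 ≈ 1.0710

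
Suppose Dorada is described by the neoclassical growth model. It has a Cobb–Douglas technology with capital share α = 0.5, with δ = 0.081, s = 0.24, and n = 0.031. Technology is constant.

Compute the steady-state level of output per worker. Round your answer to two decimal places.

y* = 2.14

Steady state requires s·f(k) = (n + δ)·k, i.e. s·k^α = (n + δ)·k.
Dividing both sides by k: k^(1−α) = s / (n + δ).
k^0.5 = 0.24 / (0.031 + 0.081) = 0.24 / 0.112 = 2.1429
k* = 2.1429^(1/0.5) ≈ 4.5920
y* = (k*)^α = 4.5920^0.5 ≈ 2.1429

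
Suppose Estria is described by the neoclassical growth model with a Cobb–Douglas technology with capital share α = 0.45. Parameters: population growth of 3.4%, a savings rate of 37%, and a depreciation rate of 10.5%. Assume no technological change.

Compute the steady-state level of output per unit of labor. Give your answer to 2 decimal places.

y* = 2.23

Steady state requires s·f(k) = (n + δ)·k, i.e. s·k^α = (n + δ)·k.
Dividing both sides by k: k^(1−α) = s / (n + δ).
k^0.55 = 0.37 / (0.034 + 0.105) = 0.37 / 0.139 = 2.6619
k* = 2.6619^(1/0.55) ≈ 5.9303
y* = (k*)^α = 5.9303^0.45 ≈ 2.2278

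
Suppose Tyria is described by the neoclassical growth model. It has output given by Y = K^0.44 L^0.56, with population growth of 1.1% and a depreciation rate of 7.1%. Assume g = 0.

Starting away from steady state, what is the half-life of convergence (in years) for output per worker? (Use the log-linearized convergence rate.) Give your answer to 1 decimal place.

Near the steady state the convergence rate is λ = (1 − α)(n + δ).
λ = (1 − 0.44) × 0.082 = 0.56 × 0.082 = 0.04592
Half-life = ln 2 / λ = 0.6931 / 0.04592 ≈ 15.09 years

about 15.1 years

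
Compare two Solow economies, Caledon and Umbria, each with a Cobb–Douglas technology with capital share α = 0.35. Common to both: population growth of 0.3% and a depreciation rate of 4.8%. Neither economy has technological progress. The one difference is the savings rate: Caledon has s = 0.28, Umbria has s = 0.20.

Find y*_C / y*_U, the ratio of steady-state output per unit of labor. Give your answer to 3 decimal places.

y*_C / y*_U ≈ 1.199

Steady-state y* = [s/(n + δ)]^(α/(1−α)), so the ratio is [ (s_C/(n + δ)_C) / (s_U/(n + δ)_U) ]^0.5385.
s_C/(n + δ)_C = 0.28/0.051 = 5.4902; s_U/(n + δ)_U = 0.20/0.051 = 3.9216.
Ratio = (5.4902/3.9216)^0.5385 = 1.4000^0.5385 ≈ 1.1986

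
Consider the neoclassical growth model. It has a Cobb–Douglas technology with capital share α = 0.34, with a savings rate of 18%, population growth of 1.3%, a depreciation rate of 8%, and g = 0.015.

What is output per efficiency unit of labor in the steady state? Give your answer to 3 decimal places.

Steady state requires s·f(k) = (n + g + δ)·k, i.e. s·k^α = (n + g + δ)·k.
Rearranging, k^(1−α) = s / (n + g + δ).
k^0.66 = 0.18 / (0.013 + 0.015 + 0.080) = 0.18 / 0.108 = 1.6667
k* = 1.6667^(1/0.66) ≈ 2.1684
y* = (k*)^α = 2.1684^0.34 ≈ 1.3010

y* = 1.301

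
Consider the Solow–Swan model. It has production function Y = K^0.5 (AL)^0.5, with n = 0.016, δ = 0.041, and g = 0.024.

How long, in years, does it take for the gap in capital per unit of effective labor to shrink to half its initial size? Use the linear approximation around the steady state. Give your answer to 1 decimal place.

about 17.1 years

Near the steady state the convergence rate is λ = (1 − α)(n + g + δ).
λ = (1 − 0.5) × 0.081 = 0.5 × 0.081 = 0.0405
Half-life = ln 2 / λ = 0.6931 / 0.0405 ≈ 17.11 years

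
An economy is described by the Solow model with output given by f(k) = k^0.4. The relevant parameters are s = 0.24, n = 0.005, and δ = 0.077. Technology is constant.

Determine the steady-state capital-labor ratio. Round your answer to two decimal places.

k* = 5.99

In steady state, investment equals break-even investment: s·k^α = (n + δ)·k.
Dividing both sides by k: k^(1−α) = s / (n + δ).
k^0.6 = 0.24 / (0.005 + 0.077) = 0.24 / 0.082 = 2.9268
k* = 2.9268^(1/0.6) ≈ 5.9886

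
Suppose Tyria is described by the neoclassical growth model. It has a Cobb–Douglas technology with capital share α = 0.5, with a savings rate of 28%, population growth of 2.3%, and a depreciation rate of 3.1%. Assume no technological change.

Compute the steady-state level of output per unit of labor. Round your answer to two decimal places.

At the steady state, Δk = 0, so s·k^α = (n + δ)·k.
Rearranging, k^(1−α) = s / (n + δ).
k^0.5 = 0.28 / (0.023 + 0.031) = 0.28 / 0.054 = 5.1852
k* = 5.1852^(1/0.5) ≈ 26.8863
y* = (k*)^α = 26.8863^0.5 ≈ 5.1852

y* = 5.19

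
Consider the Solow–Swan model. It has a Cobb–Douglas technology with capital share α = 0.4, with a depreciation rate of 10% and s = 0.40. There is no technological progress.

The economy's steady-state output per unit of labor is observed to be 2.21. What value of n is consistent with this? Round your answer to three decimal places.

n ≈ 0.022

Steady state requires s·f(k) = (n + δ)·k, i.e. s·k^α = (n + δ)·k.
Since y* = [s/(n + δ)]^(α/(1−α)), we have s/(n + δ) = (y*)^((1−α)/α) = 2.21^1.5 = 3.2854.
Therefore n + δ = s / 3.2854 = 0.40 / 3.2854 = 0.1218, so n = 0.1218 − 0.100 = 0.0218.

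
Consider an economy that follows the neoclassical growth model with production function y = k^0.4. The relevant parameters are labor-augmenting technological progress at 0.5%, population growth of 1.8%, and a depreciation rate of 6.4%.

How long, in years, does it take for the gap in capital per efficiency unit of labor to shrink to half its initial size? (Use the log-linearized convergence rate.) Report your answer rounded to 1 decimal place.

t_½ ≈ 13.3 years

Near the steady state the convergence rate is λ = (1 − α)(n + g + δ).
λ = (1 − 0.4) × 0.087 = 0.6 × 0.087 = 0.0522
Half-life = ln 2 / λ = 0.6931 / 0.0522 ≈ 13.28 years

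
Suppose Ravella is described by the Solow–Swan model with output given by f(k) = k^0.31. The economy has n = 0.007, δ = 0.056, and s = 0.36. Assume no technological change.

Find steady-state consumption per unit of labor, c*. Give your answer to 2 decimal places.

Steady state requires s·f(k) = (n + δ)·k, i.e. s·k^α = (n + δ)·k.
Dividing both sides by k: k^(1−α) = s / (n + δ).
k^0.69 = 0.36 / (0.007 + 0.056) = 0.36 / 0.063 = 5.7143
k* = 5.7143^(1/0.69) ≈ 12.5040
y* = (k*)^α = 12.5040^0.31 ≈ 2.1882
c* = (1 − s)·y* = (1 − 0.36) × 2.1882 ≈ 1.4004

c* ≈ 1.40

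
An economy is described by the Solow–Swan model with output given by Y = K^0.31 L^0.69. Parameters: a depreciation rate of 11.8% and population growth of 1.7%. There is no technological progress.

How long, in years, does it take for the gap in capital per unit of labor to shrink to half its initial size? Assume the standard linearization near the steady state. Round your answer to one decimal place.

Near the steady state the convergence rate is λ = (1 − α)(n + δ).
λ = (1 − 0.31) × 0.135 = 0.69 × 0.135 = 0.09315
Half-life = ln 2 / λ = 0.6931 / 0.09315 ≈ 7.44 years

about 7.4 years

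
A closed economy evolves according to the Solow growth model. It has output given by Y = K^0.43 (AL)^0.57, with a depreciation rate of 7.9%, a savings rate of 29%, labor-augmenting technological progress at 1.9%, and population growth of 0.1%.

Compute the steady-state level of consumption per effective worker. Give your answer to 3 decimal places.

In steady state, investment equals break-even investment: s·k^α = (n + g + δ)·k.
Rearranging, k^(1−α) = s / (n + g + δ).
k^0.57 = 0.29 / (0.001 + 0.019 + 0.079) = 0.29 / 0.099 = 2.9293
k* = 2.9293^(1/0.57) ≈ 6.5900
y* = (k*)^α = 6.5900^0.43 ≈ 2.2497
c* = (1 − s)·y* = (1 − 0.29) × 2.2497 ≈ 1.5973

c* ≈ 1.597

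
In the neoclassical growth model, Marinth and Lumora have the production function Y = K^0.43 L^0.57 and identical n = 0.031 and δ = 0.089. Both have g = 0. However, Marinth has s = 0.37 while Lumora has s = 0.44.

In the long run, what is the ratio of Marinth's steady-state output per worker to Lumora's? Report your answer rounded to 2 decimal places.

Steady-state y* = [s/(n + δ)]^(α/(1−α)), so the ratio is [ (s_M/(n + δ)_M) / (s_L/(n + δ)_L) ]^0.7544.
s_M/(n + δ)_M = 0.37/0.120 = 3.0833; s_L/(n + δ)_L = 0.44/0.120 = 3.6667.
Ratio = (3.0833/3.6667)^0.7544 = 0.8409^0.7544 ≈ 0.8775

y*_M / y*_L ≈ 0.88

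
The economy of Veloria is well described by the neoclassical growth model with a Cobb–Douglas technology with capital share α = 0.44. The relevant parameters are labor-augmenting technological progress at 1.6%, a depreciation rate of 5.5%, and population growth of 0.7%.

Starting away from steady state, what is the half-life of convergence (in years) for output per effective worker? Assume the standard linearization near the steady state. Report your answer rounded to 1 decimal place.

Near the steady state the convergence rate is λ = (1 − α)(n + g + δ).
λ = (1 − 0.44) × 0.078 = 0.56 × 0.078 = 0.04368
Half-life = ln 2 / λ = 0.6931 / 0.04368 ≈ 15.87 years

t_½ ≈ 15.9 years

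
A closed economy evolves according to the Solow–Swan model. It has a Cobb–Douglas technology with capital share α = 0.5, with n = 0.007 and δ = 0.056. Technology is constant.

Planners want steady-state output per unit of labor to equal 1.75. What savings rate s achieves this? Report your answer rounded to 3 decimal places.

At the steady state, Δk = 0, so s·k^α = (n + δ)·k.
Since y* = [s/(n + δ)]^(α/(1−α)), we have s/(n + δ) = (y*)^((1−α)/α) = 1.75^1 = 1.7500.
Therefore s = 1.7500 × (n + δ) = 1.7500 × 0.063 = 0.1103.

s ≈ 0.110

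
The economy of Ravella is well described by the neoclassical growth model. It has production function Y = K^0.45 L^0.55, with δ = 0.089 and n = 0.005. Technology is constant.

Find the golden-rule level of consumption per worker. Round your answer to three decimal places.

c_gold ≈ 1.981

At the golden rule, f'(k) = n + δ, so α·k^(α−1) = n + δ and k_gold = (α/(n + δ))^(1/(1−α)).
k_gold = (0.45/0.094)^(1/0.55) = 4.7872^1.8182 ≈ 17.2395
c_gold = f(k_gold) − (n + δ)·k_gold = 3.6011 − 0.094×17.2395 ≈ 1.9806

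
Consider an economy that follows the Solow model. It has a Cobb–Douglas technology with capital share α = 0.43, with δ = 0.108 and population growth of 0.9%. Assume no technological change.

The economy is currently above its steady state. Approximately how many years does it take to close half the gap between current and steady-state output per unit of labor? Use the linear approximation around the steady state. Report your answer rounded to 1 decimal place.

about 10.4 years

Near the steady state the convergence rate is λ = (1 − α)(n + δ).
λ = (1 − 0.43) × 0.117 = 0.57 × 0.117 = 0.06669
Half-life = ln 2 / λ = 0.6931 / 0.06669 ≈ 10.39 years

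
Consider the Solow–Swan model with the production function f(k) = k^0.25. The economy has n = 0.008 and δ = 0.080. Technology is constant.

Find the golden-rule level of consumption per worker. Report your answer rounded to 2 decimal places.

At the golden rule, f'(k) = n + δ, so α·k^(α−1) = n + δ and k_gold = (α/(n + δ))^(1/(1−α)).
k_gold = (0.25/0.088)^(1/0.75) = 2.8409^1.3333 ≈ 4.0234
c_gold = f(k_gold) − (n + δ)·k_gold = 1.4163 − 0.088×4.0234 ≈ 1.0622

c_gold ≈ 1.06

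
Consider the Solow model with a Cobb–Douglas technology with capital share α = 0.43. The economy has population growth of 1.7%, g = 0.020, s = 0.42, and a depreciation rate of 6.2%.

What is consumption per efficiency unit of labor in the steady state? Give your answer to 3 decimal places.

c* = 1.725

Steady state requires s·f(k) = (n + g + δ)·k, i.e. s·k^α = (n + g + δ)·k.
Rearranging, k^(1−α) = s / (n + g + δ).
k^0.57 = 0.42 / (0.017 + 0.020 + 0.062) = 0.42 / 0.099 = 4.2424
k* = 4.2424^(1/0.57) ≈ 12.6204
y* = (k*)^α = 12.6204^0.43 ≈ 2.9748
c* = (1 − s)·y* = (1 − 0.42) × 2.9748 ≈ 1.7254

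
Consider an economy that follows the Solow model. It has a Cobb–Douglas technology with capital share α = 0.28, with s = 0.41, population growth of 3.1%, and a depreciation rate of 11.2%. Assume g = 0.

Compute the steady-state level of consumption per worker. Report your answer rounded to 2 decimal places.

Steady state requires s·f(k) = (n + δ)·k, i.e. s·k^α = (n + δ)·k.
Rearranging, k^(1−α) = s / (n + δ).
k^0.72 = 0.41 / (0.031 + 0.112) = 0.41 / 0.143 = 2.8671
k* = 2.8671^(1/0.72) ≈ 4.3185
y* = (k*)^α = 4.3185^0.28 ≈ 1.5062
c* = (1 − s)·y* = (1 − 0.41) × 1.5062 ≈ 0.8887

c* ≈ 0.89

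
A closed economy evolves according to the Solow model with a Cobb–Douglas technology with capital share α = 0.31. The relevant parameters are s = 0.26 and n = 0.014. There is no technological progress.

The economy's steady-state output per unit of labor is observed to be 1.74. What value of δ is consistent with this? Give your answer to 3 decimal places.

δ ≈ 0.062

Steady state requires s·f(k) = (n + δ)·k, i.e. s·k^α = (n + δ)·k.
Since y* = [s/(n + δ)]^(α/(1−α)), we have s/(n + δ) = (y*)^((1−α)/α) = 1.74^2.2258 = 3.4310.
Therefore n + δ = s / 3.4310 = 0.26 / 3.4310 = 0.0758, so δ = 0.0758 − 0.014 = 0.0618.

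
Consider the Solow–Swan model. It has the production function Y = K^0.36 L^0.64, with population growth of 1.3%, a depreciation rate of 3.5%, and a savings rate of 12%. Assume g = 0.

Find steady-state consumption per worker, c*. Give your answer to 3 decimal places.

c* = 1.473

Steady state requires s·f(k) = (n + δ)·k, i.e. s·k^α = (n + δ)·k.
Rearranging, k^(1−α) = s / (n + δ).
k^0.64 = 0.12 / (0.013 + 0.035) = 0.12 / 0.048 = 2.5000
k* = 2.5000^(1/0.64) ≈ 4.1858
y* = (k*)^α = 4.1858^0.36 ≈ 1.6743
c* = (1 − s)·y* = (1 − 0.12) × 1.6743 ≈ 1.4734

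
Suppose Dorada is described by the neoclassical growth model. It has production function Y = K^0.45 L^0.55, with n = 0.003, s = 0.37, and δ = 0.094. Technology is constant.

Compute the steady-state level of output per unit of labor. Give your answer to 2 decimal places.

y* ≈ 2.99

Steady state requires s·f(k) = (n + δ)·k, i.e. s·k^α = (n + δ)·k.
Rearranging, k^(1−α) = s / (n + δ).
k^0.55 = 0.37 / (0.003 + 0.094) = 0.37 / 0.097 = 3.8144
k* = 3.8144^(1/0.55) ≈ 11.4061
y* = (k*)^α = 11.4061^0.45 ≈ 2.9903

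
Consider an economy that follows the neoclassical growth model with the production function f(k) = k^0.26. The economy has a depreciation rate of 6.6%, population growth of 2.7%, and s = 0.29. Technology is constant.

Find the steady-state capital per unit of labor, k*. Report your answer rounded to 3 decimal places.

In steady state, investment equals break-even investment: s·k^α = (n + δ)·k.
Rearranging, k^(1−α) = s / (n + δ).
k^0.74 = 0.29 / (0.027 + 0.066) = 0.29 / 0.093 = 3.1183
k* = 3.1183^(1/0.74) ≈ 4.6500

k* = 4.650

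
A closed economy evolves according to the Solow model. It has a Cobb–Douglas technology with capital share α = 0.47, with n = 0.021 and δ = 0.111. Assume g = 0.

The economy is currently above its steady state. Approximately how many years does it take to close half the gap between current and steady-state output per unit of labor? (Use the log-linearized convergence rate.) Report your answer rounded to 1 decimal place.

Near the steady state the convergence rate is λ = (1 − α)(n + δ).
λ = (1 − 0.47) × 0.132 = 0.53 × 0.132 = 0.06996
Half-life = ln 2 / λ = 0.6931 / 0.06996 ≈ 9.91 years

about 9.9 years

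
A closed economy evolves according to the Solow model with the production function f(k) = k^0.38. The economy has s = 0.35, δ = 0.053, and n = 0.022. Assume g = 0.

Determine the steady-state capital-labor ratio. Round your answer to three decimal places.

In steady state, investment equals break-even investment: s·k^α = (n + δ)·k.
Rearranging, k^(1−α) = s / (n + δ).
k^0.62 = 0.35 / (0.022 + 0.053) = 0.35 / 0.075 = 4.6667
k* = 4.6667^(1/0.62) ≈ 11.9963

k* ≈ 11.996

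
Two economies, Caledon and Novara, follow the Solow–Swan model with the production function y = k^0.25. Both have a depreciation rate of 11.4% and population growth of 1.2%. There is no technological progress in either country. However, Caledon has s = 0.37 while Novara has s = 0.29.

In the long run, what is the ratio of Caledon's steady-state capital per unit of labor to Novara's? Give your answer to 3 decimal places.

ratio ≈ 1.384

Steady-state k* = [s/(n + δ)]^(1/(1−α)), so the ratio is [ (s_C/(n + δ)_C) / (s_N/(n + δ)_N) ]^1.3333.
s_C/(n + δ)_C = 0.37/0.126 = 2.9365; s_N/(n + δ)_N = 0.29/0.126 = 2.3016.
Ratio = (2.9365/2.3016)^1.3333 = 1.2759^1.3333 ≈ 1.3838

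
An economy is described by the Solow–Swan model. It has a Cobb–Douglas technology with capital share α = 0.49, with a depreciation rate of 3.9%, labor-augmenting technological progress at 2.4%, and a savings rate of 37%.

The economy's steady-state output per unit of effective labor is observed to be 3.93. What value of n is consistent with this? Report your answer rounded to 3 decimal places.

n ≈ 0.026

At the steady state, Δk = 0, so s·k^α = (n + g + δ)·k.
Since y* = [s/(n + g + δ)]^(α/(1−α)), we have s/(n + g + δ) = (y*)^((1−α)/α) = 3.93^1.0408 = 4.1557.
Therefore n + g + δ = s / 4.1557 = 0.37 / 4.1557 = 0.0890, so n = 0.0890 − 0.063 = 0.0260.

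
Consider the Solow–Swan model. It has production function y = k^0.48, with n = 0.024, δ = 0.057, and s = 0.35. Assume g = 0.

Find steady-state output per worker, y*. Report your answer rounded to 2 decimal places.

y* = 3.86

At the steady state, Δk = 0, so s·k^α = (n + δ)·k.
Dividing both sides by k: k^(1−α) = s / (n + δ).
k^0.52 = 0.35 / (0.024 + 0.057) = 0.35 / 0.081 = 4.3210
k* = 4.3210^(1/0.52) ≈ 16.6831
y* = (k*)^α = 16.6831^0.48 ≈ 3.8609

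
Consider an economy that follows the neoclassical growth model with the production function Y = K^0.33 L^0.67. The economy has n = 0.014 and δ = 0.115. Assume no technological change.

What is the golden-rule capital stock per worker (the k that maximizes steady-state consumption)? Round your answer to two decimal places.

k_gold ≈ 4.06

The golden rule sets f'(k) = n + δ, i.e. α·k^(α−1) = n + δ.
So k^(1−α) = α / (n + δ) = 0.33 / 0.129 = 2.5581.
k_gold = 2.5581^(1/0.67) ≈ 4.0629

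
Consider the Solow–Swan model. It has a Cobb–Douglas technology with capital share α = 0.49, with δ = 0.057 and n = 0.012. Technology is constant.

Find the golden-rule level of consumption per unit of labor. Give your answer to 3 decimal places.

c_gold ≈ 3.354

At the golden rule, f'(k) = n + δ, so α·k^(α−1) = n + δ and k_gold = (α/(n + δ))^(1/(1−α)).
k_gold = (0.49/0.069)^(1/0.51) = 7.1014^1.9608 ≈ 46.6998
c_gold = f(k_gold) − (n + δ)·k_gold = 6.5760 − 0.069×46.6998 ≈ 3.3537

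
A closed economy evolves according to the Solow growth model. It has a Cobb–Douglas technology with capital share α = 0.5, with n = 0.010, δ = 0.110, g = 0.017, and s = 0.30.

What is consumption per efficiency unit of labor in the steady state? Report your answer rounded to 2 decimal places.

In steady state, investment equals break-even investment: s·k^α = (n + g + δ)·k.
Dividing both sides by k: k^(1−α) = s / (n + g + δ).
k^0.5 = 0.30 / (0.010 + 0.017 + 0.110) = 0.30 / 0.137 = 2.1898
k* = 2.1898^(1/0.5) ≈ 4.7952
y* = (k*)^α = 4.7952^0.5 ≈ 2.1898
c* = (1 − s)·y* = (1 − 0.30) × 2.1898 ≈ 1.5329

c* = 1.53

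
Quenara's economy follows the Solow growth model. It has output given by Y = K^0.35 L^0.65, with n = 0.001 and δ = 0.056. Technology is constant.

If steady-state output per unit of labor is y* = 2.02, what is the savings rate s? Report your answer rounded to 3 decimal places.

s ≈ 0.210

Steady state requires s·f(k) = (n + δ)·k, i.e. s·k^α = (n + δ)·k.
Since y* = [s/(n + δ)]^(α/(1−α)), we have s/(n + δ) = (y*)^((1−α)/α) = 2.02^1.8571 = 3.6904.
Therefore s = 3.6904 × (n + δ) = 3.6904 × 0.057 = 0.2104.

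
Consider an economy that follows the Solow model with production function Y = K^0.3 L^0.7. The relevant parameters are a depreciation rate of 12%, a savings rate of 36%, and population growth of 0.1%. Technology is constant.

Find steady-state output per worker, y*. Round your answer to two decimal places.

Steady state requires s·f(k) = (n + δ)·k, i.e. s·k^α = (n + δ)·k.
Dividing both sides by k: k^(1−α) = s / (n + δ).
k^0.7 = 0.36 / (0.001 + 0.120) = 0.36 / 0.121 = 2.9752
k* = 2.9752^(1/0.7) ≈ 4.7474
y* = (k*)^α = 4.7474^0.3 ≈ 1.5956

y* = 1.60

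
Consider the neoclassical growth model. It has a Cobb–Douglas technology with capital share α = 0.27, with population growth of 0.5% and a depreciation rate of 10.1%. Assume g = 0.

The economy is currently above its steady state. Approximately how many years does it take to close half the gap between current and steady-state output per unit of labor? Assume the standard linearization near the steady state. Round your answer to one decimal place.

Near the steady state the convergence rate is λ = (1 − α)(n + δ).
λ = (1 − 0.27) × 0.106 = 0.73 × 0.106 = 0.07738
Half-life = ln 2 / λ = 0.6931 / 0.07738 ≈ 8.96 years

t_½ ≈ 9.0 years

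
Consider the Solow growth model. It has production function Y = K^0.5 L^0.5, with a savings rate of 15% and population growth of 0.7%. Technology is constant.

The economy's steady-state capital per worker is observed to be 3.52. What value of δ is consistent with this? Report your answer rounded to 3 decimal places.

δ ≈ 0.073

At the steady state, Δk = 0, so s·k^α = (n + δ)·k.
So s / (n + δ) = (k*)^(1−α) = 3.52^0.5 = 1.8762.
Therefore n + δ = s / 1.8762 = 0.15 / 1.8762 = 0.0799, so δ = 0.0799 − 0.007 = 0.0729.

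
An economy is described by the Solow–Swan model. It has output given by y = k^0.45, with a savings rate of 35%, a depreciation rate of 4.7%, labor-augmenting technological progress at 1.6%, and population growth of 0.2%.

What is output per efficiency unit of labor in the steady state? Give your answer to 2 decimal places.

In steady state, investment equals break-even investment: s·k^α = (n + g + δ)·k.
Rearranging, k^(1−α) = s / (n + g + δ).
k^0.55 = 0.35 / (0.002 + 0.016 + 0.047) = 0.35 / 0.065 = 5.3846
k* = 5.3846^(1/0.55) ≈ 21.3486
y* = (k*)^α = 21.3486^0.45 ≈ 3.9648

y* = 3.96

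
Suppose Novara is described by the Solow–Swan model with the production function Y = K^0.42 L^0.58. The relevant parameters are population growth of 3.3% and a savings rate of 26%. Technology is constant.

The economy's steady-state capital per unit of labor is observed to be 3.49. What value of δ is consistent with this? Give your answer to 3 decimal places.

At the steady state, Δk = 0, so s·k^α = (n + δ)·k.
So s / (n + δ) = (k*)^(1−α) = 3.49^0.58 = 2.0646.
Therefore n + δ = s / 2.0646 = 0.26 / 2.0646 = 0.1259, so δ = 0.1259 − 0.033 = 0.0929.

δ ≈ 0.093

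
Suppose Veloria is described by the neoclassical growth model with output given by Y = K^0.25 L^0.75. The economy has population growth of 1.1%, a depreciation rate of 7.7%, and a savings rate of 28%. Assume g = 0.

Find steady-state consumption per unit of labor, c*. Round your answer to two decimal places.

In steady state, investment equals break-even investment: s·k^α = (n + δ)·k.
Rearranging, k^(1−α) = s / (n + δ).
k^0.75 = 0.28 / (0.011 + 0.077) = 0.28 / 0.088 = 3.1818
k* = 3.1818^(1/0.75) ≈ 4.6798
y* = (k*)^α = 4.6798^0.25 ≈ 1.4708
c* = (1 − s)·y* = (1 − 0.28) × 1.4708 ≈ 1.0590

c* ≈ 1.06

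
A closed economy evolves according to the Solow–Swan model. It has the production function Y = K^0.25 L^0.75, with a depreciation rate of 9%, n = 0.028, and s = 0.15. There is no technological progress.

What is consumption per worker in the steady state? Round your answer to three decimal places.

c* = 0.921

At the steady state, Δk = 0, so s·k^α = (n + δ)·k.
Rearranging, k^(1−α) = s / (n + δ).
k^0.75 = 0.15 / (0.028 + 0.090) = 0.15 / 0.118 = 1.2712
k* = 1.2712^(1/0.75) ≈ 1.3771
y* = (k*)^α = 1.3771^0.25 ≈ 1.0833
c* = (1 − s)·y* = (1 − 0.15) × 1.0833 ≈ 0.9208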